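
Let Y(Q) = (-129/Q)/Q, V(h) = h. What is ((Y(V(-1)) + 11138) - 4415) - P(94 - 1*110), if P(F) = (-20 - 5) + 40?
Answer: 6579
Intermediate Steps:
Y(Q) = -129/Q**2
P(F) = 15 (P(F) = -25 + 40 = 15)
((Y(V(-1)) + 11138) - 4415) - P(94 - 1*110) = ((-129/(-1)**2 + 11138) - 4415) - 1*15 = ((-129*1 + 11138) - 4415) - 15 = ((-129 + 11138) - 4415) - 15 = (11009 - 4415) - 15 = 6594 - 15 = 6579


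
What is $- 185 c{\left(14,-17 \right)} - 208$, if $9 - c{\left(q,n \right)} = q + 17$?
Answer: $3862$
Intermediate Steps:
$c{\left(q,n \right)} = -8 - q$ ($c{\left(q,n \right)} = 9 - \left(q + 17\right) = 9 - \left(17 + q\right) = -8 - q$)
$- 185 c{\left(14,-17 \right)} - 208 = - 185 \left(-8 - 14\right) - 208 = \left(-185\right) \left(-22\right) - 208 = 4070 - 208 = 3862$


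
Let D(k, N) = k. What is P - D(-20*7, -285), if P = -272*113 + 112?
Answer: -30484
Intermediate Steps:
P = -30624 (P = -30736 + 112 = -30624)
P - D(-20*7, -285) = -30624 - (-20)*7 = -30624 - 1*(-140) = -30624 + 140 = -30484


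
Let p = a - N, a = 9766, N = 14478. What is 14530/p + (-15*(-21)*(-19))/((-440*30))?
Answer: -1363289/518320 ≈ -2.6302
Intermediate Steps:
p = -4712 (p = 9766 - 1*14478 = 9766 - 14478 = -4712)
14530/p + (-15*(-21)*(-19))/((-440*30)) = 14530/(-4712) + (-15*(-21)*(-19))/((-440*30)) = 14530*(-1/4712) + (315*(-19))/(-13200) = -7265/2356 - 5985*(-1/13200) = -7265/2356 + 399/880 = -1363289/518320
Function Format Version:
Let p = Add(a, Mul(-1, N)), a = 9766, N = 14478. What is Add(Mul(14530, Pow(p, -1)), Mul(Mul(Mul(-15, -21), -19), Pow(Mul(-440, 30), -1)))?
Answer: Rational(-1363289, 518320) ≈ -2.6302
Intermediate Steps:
p = -4712 (p = Add(9766, Mul(-1, 14478)) = Add(9766, -14478) = -4712)
Add(Mul(14530, Pow(p, -1)), Mul(Mul(Mul(-15, -21), -19), Pow(Mul(-440, 30), -1))) = Add(Mul(14530, Pow(-4712, -1)), Mul(Mul(Mul(-15, -21), -19), Pow(Mul(-440, 30), -1))) = Add(Mul(14530, Rational(-1, 4712)), Mul(Mul(315, -19), Pow(-13200, -1))) = Add(Rational(-7265, 2356), Mul(-5985, Rational(-1, 13200))) = Add(Rational(-7265, 2356), Rational(399, 880)) = Rational(-1363289, 518320)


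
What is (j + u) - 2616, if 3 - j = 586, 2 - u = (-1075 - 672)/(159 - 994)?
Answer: -2671242/835 ≈ -3199.1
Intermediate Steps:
u = -77/835 (u = 2 - (-1075 - 672)/(159 - 994) = 2 - (-1747)/(-835) = 2 - (-1747)*(-1)/835 = 2 - 1*1747/835 = 2 - 1747/835 = -77/835 ≈ -0.092216)
j = -583 (j = 3 - 1*586 = 3 - 586 = -583)
(j + u) - 2616 = (-583 - 77/835) - 2616 = -486882/835 - 2616 = -2671242/835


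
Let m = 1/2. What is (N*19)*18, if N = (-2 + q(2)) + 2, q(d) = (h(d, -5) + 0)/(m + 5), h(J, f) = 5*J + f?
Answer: 3420/11 ≈ 310.91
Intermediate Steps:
m = ½ ≈ 0.50000
h(J, f) = f + 5*J
q(d) = -10/11 + 10*d/11 (q(d) = ((-5 + 5*d) + 0)/(½ + 5) = (-5 + 5*d)/(11/2) = (-5 + 5*d)*(2/11) = -10/11 + 10*d/11)
N = 10/11 (N = (-2 + (-10/11 + (10/11)*2)) + 2 = (-2 + (-10/11 + 20/11)) + 2 = (-2 + 10/11) + 2 = -12/11 + 2 = 10/11 ≈ 0.90909)
(N*19)*18 = ((10/11)*19)*18 = (190/11)*18 = 3420/11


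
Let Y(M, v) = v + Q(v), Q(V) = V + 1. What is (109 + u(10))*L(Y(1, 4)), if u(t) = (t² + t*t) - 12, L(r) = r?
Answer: 2673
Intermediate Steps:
Q(V) = 1 + V
Y(M, v) = 1 + 2*v (Y(M, v) = v + (1 + v) = 1 + 2*v)
u(t) = -12 + 2*t² (u(t) = (t² + t²) - 12 = 2*t² - 12 = -12 + 2*t²)
(109 + u(10))*L(Y(1, 4)) = (109 + (-12 + 2*10²))*(1 + 2*4) = (109 + (-12 + 2*100))*(1 + 8) = (109 + (-12 + 200))*9 = (109 + 188)*9 = 297*9 = 2673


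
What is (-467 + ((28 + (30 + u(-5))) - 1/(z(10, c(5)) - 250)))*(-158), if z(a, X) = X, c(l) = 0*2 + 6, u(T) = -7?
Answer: 8018737/122 ≈ 65727.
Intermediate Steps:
c(l) = 6 (c(l) = 0 + 6 = 6)
(-467 + ((28 + (30 + u(-5))) - 1/(z(10, c(5)) - 250)))*(-158) = (-467 + ((28 + (30 - 7)) - 1/(6 - 250)))*(-158) = (-467 + ((28 + 23) - 1/(-244)))*(-158) = (-467 + (51 - 1*(-1/244)))*(-158) = (-467 + (51 + 1/244))*(-158) = (-467 + 12445/244)*(-158) = -101503/244*(-158) = 8018737/122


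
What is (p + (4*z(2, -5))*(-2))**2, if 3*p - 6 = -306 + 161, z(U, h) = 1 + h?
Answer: 1849/9 ≈ 205.44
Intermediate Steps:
p = -139/3 (p = 2 + (-306 + 161)/3 = 2 + (1/3)*(-145) = 2 - 145/3 = -139/3 ≈ -46.333)
(p + (4*z(2, -5))*(-2))**2 = (-139/3 + (4*(1 - 5))*(-2))**2 = (-139/3 + (4*(-4))*(-2))**2 = (-139/3 - 16*(-2))**2 = (-139/3 + 32)**2 = (-43/3)**2 = 1849/9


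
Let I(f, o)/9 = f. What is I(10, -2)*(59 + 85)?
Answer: 12960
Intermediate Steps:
I(f, o) = 9*f
I(10, -2)*(59 + 85) = (9*10)*(59 + 85) = 90*144 = 12960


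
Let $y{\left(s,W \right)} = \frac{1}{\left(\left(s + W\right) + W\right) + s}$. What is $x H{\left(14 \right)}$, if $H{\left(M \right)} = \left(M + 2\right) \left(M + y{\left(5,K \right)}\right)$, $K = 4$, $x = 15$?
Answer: $\frac{10120}{3} \approx 3373.3$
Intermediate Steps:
$y{\left(s,W \right)} = \frac{1}{2 W + 2 s}$ ($y{\left(s,W \right)} = \frac{1}{\left(\left(W + s\right) + W\right) + s} = \frac{1}{\left(s + 2 W\right) + s} = \frac{1}{2 W + 2 s}$)
$H{\left(M \right)} = \left(2 + M\right) \left(\frac{1}{18} + M\right)$ ($H{\left(M \right)} = \left(M + 2\right) \left(M + \frac{1}{2 \left(4 + 5\right)}\right) = \left(2 + M\right) \left(M + \frac{1}{2 \cdot 9}\right) = \left(2 + M\right) \left(M + \frac{1}{2} \cdot \frac{1}{9}\right) = \left(2 + M\right) \left(M + \frac{1}{18}\right) = \left(2 + M\right) \left(\frac{1}{18} + M\right)$)
$x H{\left(14 \right)} = 15 \left(\frac{1}{9} + 14^{2} + \frac{37}{18} \cdot 14\right) = 15 \left(\frac{1}{9} + 196 + \frac{259}{9}\right) = 15 \cdot \frac{2024}{9} = \frac{10120}{3}$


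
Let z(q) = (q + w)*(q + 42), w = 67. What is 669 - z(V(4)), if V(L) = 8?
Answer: -3081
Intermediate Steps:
z(q) = (42 + q)*(67 + q) (z(q) = (q + 67)*(q + 42) = (67 + q)*(42 + q) = (42 + q)*(67 + q))
669 - z(V(4)) = 669 - (2814 + 8**2 + 109*8) = 669 - (2814 + 64 + 872) = 669 - 1*3750 = 669 - 3750 = -3081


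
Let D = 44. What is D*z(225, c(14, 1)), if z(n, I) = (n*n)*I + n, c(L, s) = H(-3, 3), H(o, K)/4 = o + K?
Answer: 9900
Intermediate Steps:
H(o, K) = 4*K + 4*o (H(o, K) = 4*(o + K) = 4*(K + o) = 4*K + 4*o)
c(L, s) = 0 (c(L, s) = 4*3 + 4*(-3) = 12 - 12 = 0)
z(n, I) = n + I*n**2 (z(n, I) = n**2*I + n = I*n**2 + n = n + I*n**2)
D*z(225, c(14, 1)) = 44*(225*(1 + 0*225)) = 44*(225*(1 + 0)) = 44*(225*1) = 44*225 = 9900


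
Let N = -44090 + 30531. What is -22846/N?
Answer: 22846/13559 ≈ 1.6849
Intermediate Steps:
N = -13559
-22846/N = -22846/(-13559) = -22846*(-1/13559) = 22846/13559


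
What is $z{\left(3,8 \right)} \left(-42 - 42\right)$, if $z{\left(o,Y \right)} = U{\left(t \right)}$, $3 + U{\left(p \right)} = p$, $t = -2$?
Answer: $420$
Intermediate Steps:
$U{\left(p \right)} = -3 + p$
$z{\left(o,Y \right)} = -5$ ($z{\left(o,Y \right)} = -3 - 2 = -5$)
$z{\left(3,8 \right)} \left(-42 - 42\right) = - 5 \left(-42 - 42\right) = \left(-5\right) \left(-84\right) = 420$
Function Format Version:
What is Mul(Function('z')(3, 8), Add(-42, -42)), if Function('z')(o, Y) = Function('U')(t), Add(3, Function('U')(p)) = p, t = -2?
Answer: 420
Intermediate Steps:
Function('U')(p) = Add(-3, p)
Function('z')(o, Y) = -5 (Function('z')(o, Y) = Add(-3, -2) = -5)
Mul(Function('z')(3, 8), Add(-42, -42)) = Mul(-5, Add(-42, -42)) = Mul(-5, -84) = 420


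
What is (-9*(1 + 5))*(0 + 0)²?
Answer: 0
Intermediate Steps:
(-9*(1 + 5))*(0 + 0)² = -9*6*0² = -54*0 = 0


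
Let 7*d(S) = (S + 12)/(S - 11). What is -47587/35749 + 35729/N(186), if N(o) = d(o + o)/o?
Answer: 100057968611509/2287936 ≈ 4.3733e+7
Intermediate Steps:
d(S) = (12 + S)/(7*(-11 + S)) (d(S) = ((S + 12)/(S - 11))/7 = ((12 + S)/(-11 + S))/7 = (12 + S)/(7*(-11 + S)))
N(o) = (12 + 2*o)/(7*o*(-11 + 2*o)) (N(o) = ((12 + (o + o))/(7*(-11 + (o + o))))/o = ((12 + 2*o)/(7*(-11 + 2*o)))/o = (12 + 2*o)/(7*o*(-11 + 2*o)))
-47587/35749 + 35729/N(186) = -47587/35749 + 35729/(((2/7)*(6 + 186)/(186*(-11 + 2*186)))) = -47587*1/35749 + 35729/(((2/7)*(1/186)*192/(-11 + 372))) = -47587/35749 + 35729/(((2/7)*(1/186)*192/361)) = -47587/35749 + 35729/(((2/7)*(1/186)*(1/361)*192)) = -47587/35749 + 35729/(64/78337) = -47587/35749 + 35729*(78337/64) = -47587/35749 + 2798902673/64 = 100057968611509/2287936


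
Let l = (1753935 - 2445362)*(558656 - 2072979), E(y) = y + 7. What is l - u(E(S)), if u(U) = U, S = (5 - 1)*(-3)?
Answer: 1047043808926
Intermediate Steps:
S = -12 (S = 4*(-3) = -12)
E(y) = 7 + y
l = 1047043808921 (l = -691427*(-1514323) = 1047043808921)
l - u(E(S)) = 1047043808921 - (7 - 12) = 1047043808921 - 1*(-5) = 1047043808921 + 5 = 1047043808926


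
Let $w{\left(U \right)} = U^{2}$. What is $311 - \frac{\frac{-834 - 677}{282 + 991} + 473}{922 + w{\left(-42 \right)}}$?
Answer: $\frac{531397420}{1709639} \approx 310.82$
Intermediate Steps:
$311 - \frac{\frac{-834 - 677}{282 + 991} + 473}{922 + w{\left(-42 \right)}} = 311 - \frac{\frac{-834 - 677}{282 + 991} + 473}{922 + \left(-42\right)^{2}} = 311 - \frac{- \frac{1511}{1273} + 473}{922 + 1764} = 311 - \frac{\left(-1511\right) \frac{1}{1273} + 473}{2686} = 311 - \left(- \frac{1511}{1273} + 473\right) \frac{1}{2686} = 311 - \frac{600618}{1273} \cdot \frac{1}{2686} = 311 - \frac{300309}{1709639} = \frac{531397420}{1709639}$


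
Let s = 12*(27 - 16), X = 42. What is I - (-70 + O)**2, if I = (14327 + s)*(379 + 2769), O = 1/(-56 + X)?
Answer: 8920356311/196 ≈ 4.5512e+7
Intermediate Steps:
s = 132 (s = 12*11 = 132)
O = -1/14 (O = 1/(-56 + 42) = 1/(-14) = -1/14 ≈ -0.071429)
I = 45516932 (I = (14327 + 132)*(379 + 2769) = 14459*3148 = 45516932)
I - (-70 + O)**2 = 45516932 - (-70 - 1/14)**2 = 45516932 - (-981/14)**2 = 45516932 - 1*962361/196 = 45516932 - 962361/196 = 8920356311/196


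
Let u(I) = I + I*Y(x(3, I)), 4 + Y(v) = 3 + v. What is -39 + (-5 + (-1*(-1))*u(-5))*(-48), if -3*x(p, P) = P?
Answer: 601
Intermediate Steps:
x(p, P) = -P/3
Y(v) = -1 + v (Y(v) = -4 + (3 + v) = -1 + v)
u(I) = I + I*(-1 - I/3)
-39 + (-5 + (-1*(-1))*u(-5))*(-48) = -39 + (-5 + (-1*(-1))*(-1/3*(-5)**2))*(-48) = -39 + (-5 + 1*(-1/3*25))*(-48) = -39 + (-5 + 1*(-25/3))*(-48) = -39 + (-5 - 25/3)*(-48) = -39 - 40/3*(-48) = -39 + 640 = 601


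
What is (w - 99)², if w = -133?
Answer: 53824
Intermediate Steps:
(w - 99)² = (-133 - 99)² = (-232)² = 53824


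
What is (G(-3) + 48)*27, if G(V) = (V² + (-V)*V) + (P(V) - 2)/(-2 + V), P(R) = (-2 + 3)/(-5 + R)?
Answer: 52299/40 ≈ 1307.5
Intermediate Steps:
P(R) = 1/(-5 + R)
G(V) = (-2 + 1/(-5 + V))/(-2 + V) (G(V) = (V² + (-V)*V) + (1/(-5 + V) - 2)/(-2 + V) = (V² - V²) + (-2 + 1/(-5 + V))/(-2 + V) = 0 + (-2 + 1/(-5 + V))/(-2 + V) = (-2 + 1/(-5 + V))/(-2 + V))
(G(-3) + 48)*27 = ((11 - 2*(-3))/((-5 - 3)*(-2 - 3)) + 48)*27 = ((11 + 6)/(-8*(-5)) + 48)*27 = (-⅛*(-⅕)*17 + 48)*27 = (17/40 + 48)*27 = (1937/40)*27 = 52299/40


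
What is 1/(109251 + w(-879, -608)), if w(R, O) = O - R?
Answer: 1/109522 ≈ 9.1306e-6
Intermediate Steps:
1/(109251 + w(-879, -608)) = 1/(109251 + (-608 - 1*(-879))) = 1/(109251 + (-608 + 879)) = 1/(109251 + 271) = 1/109522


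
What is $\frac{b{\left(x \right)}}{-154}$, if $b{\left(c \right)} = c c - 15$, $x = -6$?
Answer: $- \frac{3}{22} \approx -0.13636$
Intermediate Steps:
$b{\left(c \right)} = -15 + c^{2}$ ($b{\left(c \right)} = c^{2} - 15 = -15 + c^{2}$)
$\frac{b{\left(x \right)}}{-154} = \frac{-15 + \left(-6\right)^{2}}{-154} = \left(-15 + 36\right) \left(- \frac{1}{154}\right) = 21 \left(- \frac{1}{154}\right) = - \frac{3}{22}$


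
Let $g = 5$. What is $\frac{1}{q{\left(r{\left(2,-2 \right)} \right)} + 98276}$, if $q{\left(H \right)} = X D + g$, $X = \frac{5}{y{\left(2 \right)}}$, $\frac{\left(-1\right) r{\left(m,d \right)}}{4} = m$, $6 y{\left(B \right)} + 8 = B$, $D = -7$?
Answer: $\frac{1}{98316} \approx 1.0171 \cdot 10^{-5}$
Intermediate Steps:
$y{\left(B \right)} = - \frac{4}{3} + \frac{B}{6}$
$r{\left(m,d \right)} = - 4 m$
$X = -5$ ($X = \frac{5}{- \frac{4}{3} + \frac{1}{6} \cdot 2} = \frac{5}{- \frac{4}{3} + \frac{1}{3}} = \frac{5}{-1} = 5 \left(-1\right) = -5$)
$q{\left(H \right)} = 40$ ($q{\left(H \right)} = \left(-5\right) \left(-7\right) + 5 = 35 + 5 = 40$)
$\frac{1}{q{\left(r{\left(2,-2 \right)} \right)} + 98276} = \frac{1}{40 + 98276} = \frac{1}{98316}$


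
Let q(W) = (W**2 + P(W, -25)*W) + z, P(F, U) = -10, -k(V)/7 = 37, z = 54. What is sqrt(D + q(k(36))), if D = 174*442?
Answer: sqrt(146633) ≈ 382.93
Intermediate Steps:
k(V) = -259 (k(V) = -7*37 = -259)
q(W) = 54 + W**2 - 10*W (q(W) = (W**2 - 10*W) + 54 = 54 + W**2 - 10*W)
D = 76908
sqrt(D + q(k(36))) = sqrt(76908 + (54 + (-259)**2 - 10*(-259))) = sqrt(76908 + (54 + 67081 + 2590)) = sqrt(76908 + 69725) = sqrt(146633)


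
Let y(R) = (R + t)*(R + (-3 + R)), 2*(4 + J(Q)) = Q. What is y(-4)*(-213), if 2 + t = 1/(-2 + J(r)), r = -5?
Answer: -243672/17 ≈ -14334.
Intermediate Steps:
J(Q) = -4 + Q/2
t = -36/17 (t = -2 + 1/(-2 + (-4 + (1/2)*(-5))) = -2 + 1/(-2 + (-4 - 5/2)) = -2 + 1/(-2 - 13/2) = -2 + 1/(-17/2) = -2 - 2/17 = -36/17 ≈ -2.1176)
y(R) = (-3 + 2*R)*(-36/17 + R) (y(R) = (R - 36/17)*(R + (-3 + R)) = (-36/17 + R)*(-3 + 2*R) = (-3 + 2*R)*(-36/17 + R))
y(-4)*(-213) = (108/17 + 2*(-4)**2 - 123/17*(-4))*(-213) = (108/17 + 2*16 + 492/17)*(-213) = (108/17 + 32 + 492/17)*(-213) = (1144/17)*(-213) = -243672/17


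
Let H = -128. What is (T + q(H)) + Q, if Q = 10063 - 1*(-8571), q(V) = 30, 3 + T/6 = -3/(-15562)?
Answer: 145084535/7781 ≈ 18646.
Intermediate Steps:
T = -140049/7781 (T = -18 + 6*(-3/(-15562)) = -18 + 6*(-3*(-1/15562)) = -18 + 6*(3/15562) = -18 + 9/7781 = -140049/7781 ≈ -17.999)
Q = 18634 (Q = 10063 + 8571 = 18634)
(T + q(H)) + Q = (-140049/7781 + 30) + 18634 = 93381/7781 + 18634 = 145084535/7781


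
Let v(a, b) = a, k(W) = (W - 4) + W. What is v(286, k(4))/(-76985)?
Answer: -286/76985 ≈ -0.0037150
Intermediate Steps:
k(W) = -4 + 2*W (k(W) = (-4 + W) + W = -4 + 2*W)
v(286, k(4))/(-76985) = 286/(-76985) = 286*(-1/76985) = -286/76985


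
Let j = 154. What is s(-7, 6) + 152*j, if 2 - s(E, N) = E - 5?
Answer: 23422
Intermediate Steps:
s(E, N) = 7 - E (s(E, N) = 2 - (E - 5) = 2 - (-5 + E) = 2 + (5 - E) = 7 - E)
s(-7, 6) + 152*j = (7 - 1*(-7)) + 152*154 = (7 + 7) + 23408 = 14 + 23408 = 23422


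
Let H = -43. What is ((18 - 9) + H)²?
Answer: 1156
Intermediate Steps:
((18 - 9) + H)² = ((18 - 9) - 43)² = (9 - 43)² = (-34)² = 1156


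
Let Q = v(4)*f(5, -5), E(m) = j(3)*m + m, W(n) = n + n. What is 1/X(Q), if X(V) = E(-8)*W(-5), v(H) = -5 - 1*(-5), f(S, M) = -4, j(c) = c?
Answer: 1/320 ≈ 0.0031250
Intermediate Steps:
W(n) = 2*n
v(H) = 0 (v(H) = -5 + 5 = 0)
E(m) = 4*m (E(m) = 3*m + m = 4*m)
Q = 0 (Q = 0*(-4) = 0)
X(V) = 320 (X(V) = (4*(-8))*(2*(-5)) = -32*(-10) = 320)
1/X(Q) = 1/320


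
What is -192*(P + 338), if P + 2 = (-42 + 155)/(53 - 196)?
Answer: -9203520/143 ≈ -64360.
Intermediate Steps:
P = -399/143 (P = -2 + (-42 + 155)/(53 - 196) = -2 + 113/(-143) = -2 + 113*(-1/143) = -2 - 113/143 = -399/143 ≈ -2.7902)
-192*(P + 338) = -192*(-399/143 + 338) = -192*47935/143 = -9203520/143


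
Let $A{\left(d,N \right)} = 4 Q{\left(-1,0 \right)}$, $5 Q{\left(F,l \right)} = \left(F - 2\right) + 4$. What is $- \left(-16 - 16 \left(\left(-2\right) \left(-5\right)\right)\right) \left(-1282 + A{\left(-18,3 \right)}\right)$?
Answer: $- \frac{1127456}{5} \approx -2.2549 \cdot 10^{5}$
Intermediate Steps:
$Q{\left(F,l \right)} = \frac{2}{5} + \frac{F}{5}$ ($Q{\left(F,l \right)} = \frac{\left(F - 2\right) + 4}{5} = \frac{\left(-2 + F\right) + 4}{5} = \frac{2 + F}{5} = \frac{2}{5} + \frac{F}{5}$)
$A{\left(d,N \right)} = \frac{4}{5}$ ($A{\left(d,N \right)} = 4 \left(\frac{2}{5} + \frac{1}{5} \left(-1\right)\right) = 4 \left(\frac{2}{5} - \frac{1}{5}\right) = 4 \cdot \frac{1}{5} = \frac{4}{5}$)
$- \left(-16 - 16 \left(\left(-2\right) \left(-5\right)\right)\right) \left(-1282 + A{\left(-18,3 \right)}\right) = - \left(-16 - 16 \left(\left(-2\right) \left(-5\right)\right)\right) \left(-1282 + \frac{4}{5}\right) = - \frac{\left(-16 - 160\right) \left(-6406\right)}{5} = - \frac{\left(-176\right) \left(-6406\right)}{5} = \left(-1\right) \frac{1127456}{5} = - \frac{1127456}{5}$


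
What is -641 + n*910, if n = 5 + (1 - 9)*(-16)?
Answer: 120389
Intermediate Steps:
n = 133 (n = 5 - 8*(-16) = 5 + 128 = 133)
-641 + n*910 = -641 + 133*910 = -641 + 121030 = 120389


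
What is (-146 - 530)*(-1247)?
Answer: 842972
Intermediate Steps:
(-146 - 530)*(-1247) = -676*(-1247) = 842972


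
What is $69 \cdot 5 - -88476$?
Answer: $88821$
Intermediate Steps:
$69 \cdot 5 - -88476 = 345 + 88476 = 88821$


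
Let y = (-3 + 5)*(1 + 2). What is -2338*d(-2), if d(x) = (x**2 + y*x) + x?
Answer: 23380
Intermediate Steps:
y = 6 (y = 2*3 = 6)
d(x) = x**2 + 7*x (d(x) = (x**2 + 6*x) + x = x**2 + 7*x)
-2338*d(-2) = -(-4676)*(7 - 2) = -(-4676)*5 = -2338*(-10) = 23380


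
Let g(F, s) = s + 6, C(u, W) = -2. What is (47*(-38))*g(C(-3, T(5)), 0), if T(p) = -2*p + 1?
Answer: -10716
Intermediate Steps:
T(p) = 1 - 2*p
g(F, s) = 6 + s
(47*(-38))*g(C(-3, T(5)), 0) = (47*(-38))*(6 + 0) = -1786*6 = -10716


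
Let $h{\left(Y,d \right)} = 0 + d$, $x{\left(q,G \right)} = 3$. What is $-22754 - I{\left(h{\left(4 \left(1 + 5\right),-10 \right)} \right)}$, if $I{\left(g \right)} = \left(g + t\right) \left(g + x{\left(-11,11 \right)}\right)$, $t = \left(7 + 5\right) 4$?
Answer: $-22488$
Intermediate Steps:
$t = 48$ ($t = 12 \cdot 4 = 48$)
$h{\left(Y,d \right)} = d$
$I{\left(g \right)} = \left(3 + g\right) \left(48 + g\right)$ ($I{\left(g \right)} = \left(g + 48\right) \left(g + 3\right) = \left(48 + g\right) \left(3 + g\right) = \left(3 + g\right) \left(48 + g\right)$)
$-22754 - I{\left(h{\left(4 \left(1 + 5\right),-10 \right)} \right)} = -22754 - \left(144 + \left(-10\right)^{2} + 51 \left(-10\right)\right) = -22754 - \left(144 + 100 - 510\right) = -22754 - -266 = -22754 + 266 = -22488$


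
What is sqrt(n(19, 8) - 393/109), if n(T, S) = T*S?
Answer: 5*sqrt(70523)/109 ≈ 12.182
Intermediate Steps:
n(T, S) = S*T
sqrt(n(19, 8) - 393/109) = sqrt(8*19 - 393/109) = sqrt(152 - 393*1/109) = sqrt(152 - 393/109) = sqrt(16175/109) = 5*sqrt(70523)/109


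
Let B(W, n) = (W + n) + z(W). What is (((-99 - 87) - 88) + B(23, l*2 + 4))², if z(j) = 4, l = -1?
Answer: 60025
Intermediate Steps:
B(W, n) = 4 + W + n (B(W, n) = (W + n) + 4 = 4 + W + n)
(((-99 - 87) - 88) + B(23, l*2 + 4))² = (((-99 - 87) - 88) + (4 + 23 + (-1*2 + 4)))² = ((-186 - 88) + (4 + 23 + (-2 + 4)))² = (-274 + (4 + 23 + 2))² = (-274 + 29)² = (-245)² = 60025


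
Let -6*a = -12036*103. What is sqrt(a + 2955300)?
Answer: sqrt(3161918) ≈ 1778.2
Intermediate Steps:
a = 206618 (a = -(-17)*354*103/3 = -(-17)*36462/3 = -1/6*(-1239708) = 206618)
sqrt(a + 2955300) = sqrt(206618 + 2955300) = sqrt(3161918)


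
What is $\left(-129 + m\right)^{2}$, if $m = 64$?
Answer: $4225$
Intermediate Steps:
$\left(-129 + m\right)^{2} = \left(-129 + 64\right)^{2} = \left(-65\right)^{2} = 4225$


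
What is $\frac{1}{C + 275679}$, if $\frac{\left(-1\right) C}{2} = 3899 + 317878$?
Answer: $- \frac{1}{367875} \approx -2.7183 \cdot 10^{-6}$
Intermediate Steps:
$C = -643554$ ($C = - 2 \left(3899 + 317878\right) = \left(-2\right) 321777 = -643554$)
$\frac{1}{C + 275679} = \frac{1}{-643554 + 275679} = \frac{1}{-367875} = - \frac{1}{367875}$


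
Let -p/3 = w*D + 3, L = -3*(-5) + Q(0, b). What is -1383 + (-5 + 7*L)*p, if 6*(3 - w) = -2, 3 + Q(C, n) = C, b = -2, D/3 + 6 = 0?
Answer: 12126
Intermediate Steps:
D = -18 (D = -18 + 3*0 = -18 + 0 = -18)
Q(C, n) = -3 + C
w = 10/3 (w = 3 - 1/6*(-2) = 3 + 1/3 = 10/3 ≈ 3.3333)
L = 12 (L = -3*(-5) + (-3 + 0) = 15 - 3 = 12)
p = 171 (p = -3*((10/3)*(-18) + 3) = -3*(-60 + 3) = -3*(-57) = 171)
-1383 + (-5 + 7*L)*p = -1383 + (-5 + 7*12)*171 = -1383 + (-5 + 84)*171 = -1383 + 79*171 = -1383 + 13509 = 12126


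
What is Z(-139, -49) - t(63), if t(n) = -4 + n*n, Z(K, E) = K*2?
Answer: -4243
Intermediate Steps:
Z(K, E) = 2*K
t(n) = -4 + n²
Z(-139, -49) - t(63) = 2*(-139) - (-4 + 63²) = -278 - (-4 + 3969) = -278 - 1*3965 = -278 - 3965 = -4243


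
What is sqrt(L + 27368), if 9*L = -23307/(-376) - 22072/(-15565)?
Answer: sqrt(2109654320279759770)/8778660 ≈ 165.45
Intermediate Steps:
L = 371072527/52671960 (L = (-23307/(-376) - 22072/(-15565))/9 = (-23307*(-1/376) - 22072*(-1/15565))/9 = (23307/376 + 22072/15565)/9 = (1/9)*(371072527/5852440) = 371072527/52671960 ≈ 7.0450)
sqrt(L + 27368) = sqrt(371072527/52671960 + 27368) = sqrt(1441897273807/52671960) = sqrt(2109654320279759770)/8778660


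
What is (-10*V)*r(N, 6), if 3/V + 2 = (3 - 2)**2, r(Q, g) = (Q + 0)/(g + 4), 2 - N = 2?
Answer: 0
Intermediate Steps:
N = 0 (N = 2 - 1*2 = 2 - 2 = 0)
r(Q, g) = Q/(4 + g)
V = -3 (V = 3/(-2 + (3 - 2)**2) = 3/(-2 + 1**2) = 3/(-2 + 1) = 3/(-1) = 3*(-1) = -3)
(-10*V)*r(N, 6) = (-10*(-3))*(0/(4 + 6)) = 30*(0/10) = 30*(0*(1/10)) = 30*0 = 0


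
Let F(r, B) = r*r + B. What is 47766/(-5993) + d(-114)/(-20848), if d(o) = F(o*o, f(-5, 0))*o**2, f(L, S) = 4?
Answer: -822154515163383/7808879 ≈ -1.0528e+8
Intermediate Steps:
F(r, B) = B + r**2 (F(r, B) = r**2 + B = B + r**2)
d(o) = o**2*(4 + o**4) (d(o) = (4 + (o*o)**2)*o**2 = (4 + (o**2)**2)*o**2 = (4 + o**4)*o**2 = o**2*(4 + o**4))
47766/(-5993) + d(-114)/(-20848) = 47766/(-5993) + ((-114)**2*(4 + (-114)**4))/(-20848) = 47766*(-1/5993) + (12996*(4 + 168896016))*(-1/20848) = -47766/5993 + (12996*168896020)*(-1/20848) = -47766/5993 + 2194972675920*(-1/20848) = -47766/5993 - 137185792245/1303 = -822154515163383/7808879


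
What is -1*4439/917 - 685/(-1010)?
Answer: -771049/185234 ≈ -4.1626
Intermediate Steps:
-1*4439/917 - 685/(-1010) = -4439*1/917 - 685*(-1/1010) = -4439/917 + 137/202 = -771049/185234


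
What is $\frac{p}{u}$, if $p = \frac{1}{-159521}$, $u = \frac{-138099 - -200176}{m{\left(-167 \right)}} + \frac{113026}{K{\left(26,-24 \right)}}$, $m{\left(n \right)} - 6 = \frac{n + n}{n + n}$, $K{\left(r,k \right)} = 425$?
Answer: $- \frac{2975}{4334808818547} \approx -6.863 \cdot 10^{-10}$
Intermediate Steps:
$m{\left(n \right)} = 7$ ($m{\left(n \right)} = 6 + \frac{n + n}{n + n} = 6 + \frac{2 n}{2 n} = 6 + 2 n \frac{1}{2 n} = 6 + 1 = 7$)
$u = \frac{27173907}{2975}$ ($u = \frac{-138099 - -200176}{7} + \frac{113026}{425} = \left(-138099 + 200176\right) \frac{1}{7} + 113026 \cdot \frac{1}{425} = 62077 \cdot \frac{1}{7} + \frac{113026}{425} = \frac{62077}{7} + \frac{113026}{425} = \frac{27173907}{2975} \approx 9134.1$)
$p = - \frac{1}{159521} \approx -6.2688 \cdot 10^{-6}$
$\frac{p}{u} = - \frac{1}{159521 \cdot \frac{27173907}{2975}} = \left(- \frac{1}{159521}\right) \frac{2975}{27173907} = - \frac{2975}{4334808818547}$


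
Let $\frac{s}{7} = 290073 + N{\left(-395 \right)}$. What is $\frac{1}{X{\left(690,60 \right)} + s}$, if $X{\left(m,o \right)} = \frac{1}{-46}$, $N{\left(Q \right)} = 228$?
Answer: $\frac{46}{93476921} \approx 4.921 \cdot 10^{-7}$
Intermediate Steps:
$X{\left(m,o \right)} = - \frac{1}{46}$
$s = 2032107$ ($s = 7 \left(290073 + 228\right) = 7 \cdot 290301 = 2032107$)
$\frac{1}{X{\left(690,60 \right)} + s} = \frac{1}{- \frac{1}{46} + 2032107} = \frac{1}{\frac{93476921}{46}} = \frac{46}{93476921}$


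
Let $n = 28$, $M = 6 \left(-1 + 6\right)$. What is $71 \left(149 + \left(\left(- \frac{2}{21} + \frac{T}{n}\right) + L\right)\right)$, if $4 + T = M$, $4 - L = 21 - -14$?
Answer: $\frac{50623}{6} \approx 8437.2$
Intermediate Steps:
$M = 30$ ($M = 6 \cdot 5 = 30$)
$L = -31$ ($L = 4 - \left(21 - -14\right) = 4 - \left(21 + 14\right) = 4 - 35 = -31$)
$T = 26$ ($T = -4 + 30 = 26$)
$71 \left(149 + \left(\left(- \frac{2}{21} + \frac{T}{n}\right) + L\right)\right) = 71 \left(149 + \left(\left(- \frac{2}{21} + \frac{26}{28}\right) - 31\right)\right) = 71 \left(149 + \left(\left(\left(-2\right) \frac{1}{21} + 26 \cdot \frac{1}{28}\right) - 31\right)\right) = 71 \left(149 + \left(\left(- \frac{2}{21} + \frac{13}{14}\right) - 31\right)\right) = 71 \left(149 + \left(\frac{5}{6} - 31\right)\right) = 71 \left(149 - \frac{181}{6}\right) = 71 \cdot \frac{713}{6} = \frac{50623}{6}$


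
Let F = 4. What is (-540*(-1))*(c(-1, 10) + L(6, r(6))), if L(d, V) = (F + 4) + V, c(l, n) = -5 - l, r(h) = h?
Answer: 5400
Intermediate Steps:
L(d, V) = 8 + V (L(d, V) = (4 + 4) + V = 8 + V)
(-540*(-1))*(c(-1, 10) + L(6, r(6))) = (-540*(-1))*((-5 - 1*(-1)) + (8 + 6)) = (-90*(-6))*((-5 + 1) + 14) = 540*(-4 + 14) = 540*10 = 5400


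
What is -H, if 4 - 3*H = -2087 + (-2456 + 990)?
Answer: -3557/3 ≈ -1185.7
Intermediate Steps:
H = 3557/3 (H = 4/3 - (-2087 + (-2456 + 990))/3 = 4/3 - (-2087 - 1466)/3 = 4/3 - ⅓*(-3553) = 4/3 + 3553/3 = 3557/3 ≈ 1185.7)
-H = -1*3557/3 = -3557/3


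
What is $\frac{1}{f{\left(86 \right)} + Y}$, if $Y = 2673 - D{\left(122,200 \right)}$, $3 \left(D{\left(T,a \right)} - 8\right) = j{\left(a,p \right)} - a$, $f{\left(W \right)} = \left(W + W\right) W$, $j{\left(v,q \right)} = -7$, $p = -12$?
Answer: $\frac{1}{17526} \approx 5.7058 \cdot 10^{-5}$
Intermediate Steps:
$f{\left(W \right)} = 2 W^{2}$ ($f{\left(W \right)} = 2 W W = 2 W^{2}$)
$D{\left(T,a \right)} = \frac{17}{3} - \frac{a}{3}$ ($D{\left(T,a \right)} = 8 + \frac{-7 - a}{3} = 8 - \left(\frac{7}{3} + \frac{a}{3}\right) = \frac{17}{3} - \frac{a}{3}$)
$Y = 2734$ ($Y = 2673 - \left(\frac{17}{3} - \frac{200}{3}\right) = 2673 - -61 = 2673 + 61 = 2734$)
$\frac{1}{f{\left(86 \right)} + Y} = \frac{1}{2 \cdot 86^{2} + 2734} = \frac{1}{2 \cdot 7396 + 2734} = \frac{1}{14792 + 2734} = \frac{1}{17526}$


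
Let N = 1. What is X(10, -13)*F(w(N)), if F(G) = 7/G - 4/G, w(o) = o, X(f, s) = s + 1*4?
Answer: -27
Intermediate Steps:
X(f, s) = 4 + s (X(f, s) = s + 4 = 4 + s)
F(G) = 3/G
X(10, -13)*F(w(N)) = (4 - 13)*(3/1) = -27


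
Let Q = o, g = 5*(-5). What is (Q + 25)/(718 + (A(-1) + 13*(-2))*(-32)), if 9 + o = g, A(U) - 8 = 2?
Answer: -3/410 ≈ -0.0073171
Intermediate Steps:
A(U) = 10 (A(U) = 8 + 2 = 10)
g = -25
o = -34 (o = -9 - 25 = -34)
Q = -34
(Q + 25)/(718 + (A(-1) + 13*(-2))*(-32)) = (-34 + 25)/(718 + (10 + 13*(-2))*(-32)) = -9/(718 + (10 - 26)*(-32)) = -9/(718 - 16*(-32)) = -9/(718 + 512) = -9/1230 = -9*1/1230 = -3/410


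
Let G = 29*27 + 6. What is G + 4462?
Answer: 5251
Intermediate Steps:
G = 789 (G = 783 + 6 = 789)
G + 4462 = 789 + 4462 = 5251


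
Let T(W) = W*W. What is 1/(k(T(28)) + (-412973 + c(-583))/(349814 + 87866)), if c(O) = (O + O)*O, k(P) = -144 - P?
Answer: -87536/81180047 ≈ -0.0010783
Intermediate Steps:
T(W) = W²
c(O) = 2*O² (c(O) = (2*O)*O = 2*O²)
1/(k(T(28)) + (-412973 + c(-583))/(349814 + 87866)) = 1/((-144 - 1*28²) + (-412973 + 2*(-583)²)/(349814 + 87866)) = 1/((-144 - 1*784) + (-412973 + 2*339889)/437680) = 1/((-144 - 784) + (-412973 + 679778)*(1/437680)) = 1/(-928 + 266805*(1/437680)) = 1/(-928 + 53361/87536) = 1/(-81180047/87536) = -87536/81180047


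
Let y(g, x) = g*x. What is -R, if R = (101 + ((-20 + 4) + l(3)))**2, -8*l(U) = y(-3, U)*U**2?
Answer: -579121/64 ≈ -9048.8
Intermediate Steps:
l(U) = 3*U**3/8 (l(U) = -(-3*U)*U**2/8 = -(-3)*U**3/8 = 3*U**3/8)
R = 579121/64 (R = (101 + ((-20 + 4) + (3/8)*3**3))**2 = (101 + (-16 + (3/8)*27))**2 = (101 + (-16 + 81/8))**2 = (101 - 47/8)**2 = (761/8)**2 = 579121/64 ≈ 9048.8)
-R = -1*579121/64 = -579121/64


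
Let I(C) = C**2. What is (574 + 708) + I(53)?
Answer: 4091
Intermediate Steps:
(574 + 708) + I(53) = (574 + 708) + 53**2 = 1282 + 2809 = 4091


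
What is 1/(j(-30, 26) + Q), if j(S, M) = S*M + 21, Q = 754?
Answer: -⅕ ≈ -0.20000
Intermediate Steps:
j(S, M) = 21 + M*S (j(S, M) = M*S + 21 = 21 + M*S)
1/(j(-30, 26) + Q) = 1/((21 + 26*(-30)) + 754) = 1/((21 - 780) + 754) = 1/(-759 + 754) = 1/(-5) = -⅕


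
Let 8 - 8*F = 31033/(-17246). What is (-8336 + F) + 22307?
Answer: 1927719929/137968 ≈ 13972.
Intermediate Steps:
F = 169001/137968 (F = 1 - 31033/(8*(-17246)) = 1 - 31033*(-1)/(8*17246) = 1 - ⅛*(-31033/17246) = 1 + 31033/137968 = 169001/137968 ≈ 1.2249)
(-8336 + F) + 22307 = (-8336 + 169001/137968) + 22307 = -1149932247/137968 + 22307 = 1927719929/137968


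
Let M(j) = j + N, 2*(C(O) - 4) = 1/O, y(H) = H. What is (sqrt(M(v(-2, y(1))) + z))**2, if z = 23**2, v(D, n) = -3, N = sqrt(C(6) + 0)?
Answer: 526 + 7*sqrt(3)/6 ≈ 528.02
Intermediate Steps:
C(O) = 4 + 1/(2*O)
N = 7*sqrt(3)/6 (N = sqrt((4 + (1/2)/6) + 0) = sqrt((4 + (1/2)*(1/6)) + 0) = sqrt((4 + 1/12) + 0) = sqrt(49/12 + 0) = sqrt(49/12) = 7*sqrt(3)/6 ≈ 2.0207)
z = 529
M(j) = j + 7*sqrt(3)/6
(sqrt(M(v(-2, y(1))) + z))**2 = (sqrt((-3 + 7*sqrt(3)/6) + 529))**2 = (sqrt(526 + 7*sqrt(3)/6))**2 = 526 + 7*sqrt(3)/6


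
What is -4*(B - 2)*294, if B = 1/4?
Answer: 2058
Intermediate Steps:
B = ¼ ≈ 0.25000
-4*(B - 2)*294 = -4*(¼ - 2)*294 = -4*(-7/4)*294 = 7*294 = 2058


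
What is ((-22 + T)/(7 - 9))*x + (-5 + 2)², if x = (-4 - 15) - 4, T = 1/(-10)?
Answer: -4903/20 ≈ -245.15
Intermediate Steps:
T = -⅒ ≈ -0.10000
x = -23 (x = -19 - 4 = -23)
((-22 + T)/(7 - 9))*x + (-5 + 2)² = ((-22 - ⅒)/(7 - 9))*(-23) + (-5 + 2)² = -221/10/(-2)*(-23) + (-3)² = -221/10*(-½)*(-23) + 9 = (221/20)*(-23) + 9 = -5083/20 + 9 = -4903/20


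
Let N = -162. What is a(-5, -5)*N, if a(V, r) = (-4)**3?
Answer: 10368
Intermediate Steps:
a(V, r) = -64
a(-5, -5)*N = -64*(-162) = 10368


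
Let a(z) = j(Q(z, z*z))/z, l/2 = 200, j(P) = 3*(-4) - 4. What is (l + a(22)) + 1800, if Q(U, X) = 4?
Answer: 24192/11 ≈ 2199.3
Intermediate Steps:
j(P) = -16 (j(P) = -12 - 4 = -16)
l = 400 (l = 2*200 = 400)
a(z) = -16/z
(l + a(22)) + 1800 = (400 - 16/22) + 1800 = (400 - 16*1/22) + 1800 = (400 - 8/11) + 1800 = 4392/11 + 1800 = 24192/11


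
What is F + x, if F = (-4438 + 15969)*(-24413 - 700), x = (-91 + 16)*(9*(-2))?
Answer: -289576653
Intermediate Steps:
x = 1350 (x = -75*(-18) = 1350)
F = -289578003 (F = 11531*(-25113) = -289578003)
F + x = -289578003 + 1350 = -289576653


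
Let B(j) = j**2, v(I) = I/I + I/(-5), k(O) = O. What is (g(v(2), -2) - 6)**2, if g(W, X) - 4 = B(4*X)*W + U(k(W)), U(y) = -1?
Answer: 31329/25 ≈ 1253.2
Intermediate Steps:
v(I) = 1 - I/5 (v(I) = 1 + I*(-1/5) = 1 - I/5)
g(W, X) = 3 + 16*W*X**2 (g(W, X) = 4 + ((4*X)**2*W - 1) = 4 + ((16*X**2)*W - 1) = 4 + (16*W*X**2 - 1) = 4 + (-1 + 16*W*X**2) = 3 + 16*W*X**2)
(g(v(2), -2) - 6)**2 = ((3 + 16*(1 - 1/5*2)*(-2)**2) - 6)**2 = ((3 + 16*(1 - 2/5)*4) - 6)**2 = ((3 + 16*(3/5)*4) - 6)**2 = ((3 + 192/5) - 6)**2 = (207/5 - 6)**2 = (177/5)**2 = 31329/25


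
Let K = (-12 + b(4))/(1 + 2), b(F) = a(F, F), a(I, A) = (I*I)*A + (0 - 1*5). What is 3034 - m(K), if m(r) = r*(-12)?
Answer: 3222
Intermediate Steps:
a(I, A) = -5 + A*I² (a(I, A) = I²*A + (0 - 5) = A*I² - 5 = -5 + A*I²)
b(F) = -5 + F³ (b(F) = -5 + F*F² = -5 + F³)
K = 47/3 (K = (-12 + (-5 + 4³))/(1 + 2) = (-12 + (-5 + 64))/3 = (-12 + 59)*(⅓) = 47*(⅓) = 47/3 ≈ 15.667)
m(r) = -12*r
3034 - m(K) = 3034 - (-12)*47/3 = 3034 - 1*(-188) = 3034 + 188 = 3222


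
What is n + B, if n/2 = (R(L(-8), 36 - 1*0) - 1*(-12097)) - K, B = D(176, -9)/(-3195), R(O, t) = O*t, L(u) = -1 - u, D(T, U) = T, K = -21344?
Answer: 215298094/3195 ≈ 67386.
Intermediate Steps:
B = -176/3195 (B = 176/(-3195) = 176*(-1/3195) = -176/3195 ≈ -0.055086)
n = 67386 (n = 2*(((-1 - 1*(-8))*(36 - 1*0) - 1*(-12097)) - 1*(-21344)) = 2*(((-1 + 8)*(36 + 0) + 12097) + 21344) = 2*((7*36 + 12097) + 21344) = 2*((252 + 12097) + 21344) = 2*(12349 + 21344) = 2*33693 = 67386)
n + B = 67386 - 176/3195 = 215298094/3195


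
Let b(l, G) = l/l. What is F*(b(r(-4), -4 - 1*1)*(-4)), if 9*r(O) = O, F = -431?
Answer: 1724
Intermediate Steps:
r(O) = O/9
b(l, G) = 1
F*(b(r(-4), -4 - 1*1)*(-4)) = -431*(-4) = 1724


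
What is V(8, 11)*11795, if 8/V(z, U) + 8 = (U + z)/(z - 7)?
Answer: 94360/11 ≈ 8578.2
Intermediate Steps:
V(z, U) = 8/(-8 + (U + z)/(-7 + z)) (V(z, U) = 8/(-8 + (U + z)/(z - 7)) = 8/(-8 + (U + z)/(-7 + z)))
V(8, 11)*11795 = (8*(-7 + 8)/(56 + 11 - 7*8))*11795 = (8*1/(56 + 11 - 56))*11795 = (8*1/11)*11795 = (8*(1/11)*1)*11795 = (8/11)*11795 = 94360/11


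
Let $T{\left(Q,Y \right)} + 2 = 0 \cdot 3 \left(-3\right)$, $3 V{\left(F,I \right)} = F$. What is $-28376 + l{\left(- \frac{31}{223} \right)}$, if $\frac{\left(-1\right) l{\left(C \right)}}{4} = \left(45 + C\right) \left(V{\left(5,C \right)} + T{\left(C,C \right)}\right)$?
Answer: $- \frac{18943528}{669} \approx -28316.0$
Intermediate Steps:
$V{\left(F,I \right)} = \frac{F}{3}$
$T{\left(Q,Y \right)} = -2$ ($T{\left(Q,Y \right)} = -2 + 0 \cdot 3 \left(-3\right) = -2 + 0 \left(-3\right) = -2 + 0 = -2$)
$l{\left(C \right)} = 60 + \frac{4 C}{3}$ ($l{\left(C \right)} = - 4 \left(45 + C\right) \left(\frac{1}{3} \cdot 5 - 2\right) = - 4 \left(45 + C\right) \left(\frac{5}{3} - 2\right) = - 4 \left(45 + C\right) \left(- \frac{1}{3}\right) = - 4 \left(-15 - \frac{C}{3}\right) = 60 + \frac{4 C}{3}$)
$-28376 + l{\left(- \frac{31}{223} \right)} = -28376 + \left(60 + \frac{4 \left(- \frac{31}{223}\right)}{3}\right) = -28376 + \left(60 + \frac{4 \left(\left(-31\right) \frac{1}{223}\right)}{3}\right) = -28376 + \left(60 + \frac{4}{3} \left(- \frac{31}{223}\right)\right) = -28376 + \left(60 - \frac{124}{669}\right) = -28376 + \frac{40016}{669} = - \frac{18943528}{669}$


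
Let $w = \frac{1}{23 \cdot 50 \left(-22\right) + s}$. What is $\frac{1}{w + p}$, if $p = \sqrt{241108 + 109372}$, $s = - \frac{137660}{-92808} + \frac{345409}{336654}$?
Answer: $\frac{1190942644619599468281}{10559212546801607002240109376911} + \frac{120511441985866857792069316 \sqrt{21905}}{10559212546801607002240109376911} \approx 0.0016892$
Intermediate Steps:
$s = \frac{544447973}{216973503}$ ($s = \left(-137660\right) \left(- \frac{1}{92808}\right) + 345409 \cdot \frac{1}{336654} = \frac{34415}{23202} + \frac{345409}{336654} = \frac{544447973}{216973503} \approx 2.5093$)
$w = - \frac{216973503}{5488885177927}$ ($w = \frac{1}{23 \cdot 50 \left(-22\right) + \frac{544447973}{216973503}} = \frac{1}{1150 \left(-22\right) + \frac{544447973}{216973503}} = \frac{1}{-25300 + \frac{544447973}{216973503}} = \frac{1}{- \frac{5488885177927}{216973503}} = - \frac{216973503}{5488885177927} \approx -3.953 \cdot 10^{-5}$)
$p = 4 \sqrt{21905}$ ($p = \sqrt{350480} = 4 \sqrt{21905} \approx 592.01$)
$\frac{1}{w + p} = \frac{1}{- \frac{216973503}{5488885177927} + 4 \sqrt{21905}}$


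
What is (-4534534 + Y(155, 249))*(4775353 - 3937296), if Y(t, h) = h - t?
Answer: -3800119183080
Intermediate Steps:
(-4534534 + Y(155, 249))*(4775353 - 3937296) = (-4534534 + (249 - 1*155))*(4775353 - 3937296) = (-4534534 + (249 - 155))*838057 = (-4534534 + 94)*838057 = -4534440*838057 = -3800119183080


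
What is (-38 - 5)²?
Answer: 1849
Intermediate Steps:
(-38 - 5)² = (-43)² = 1849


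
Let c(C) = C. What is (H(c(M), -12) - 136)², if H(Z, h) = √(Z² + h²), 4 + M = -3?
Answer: (136 - √193)² ≈ 14910.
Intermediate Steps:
M = -7 (M = -4 - 3 = -7)
(H(c(M), -12) - 136)² = (√((-7)² + (-12)²) - 136)² = (√(49 + 144) - 136)² = (√193 - 136)² = (-136 + √193)²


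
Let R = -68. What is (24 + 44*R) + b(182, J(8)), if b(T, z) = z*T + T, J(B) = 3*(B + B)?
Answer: 5950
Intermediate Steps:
J(B) = 6*B (J(B) = 3*(2*B) = 6*B)
b(T, z) = T + T*z (b(T, z) = T*z + T = T + T*z)
(24 + 44*R) + b(182, J(8)) = (24 + 44*(-68)) + 182*(1 + 6*8) = (24 - 2992) + 182*(1 + 48) = -2968 + 182*49 = -2968 + 8918 = 5950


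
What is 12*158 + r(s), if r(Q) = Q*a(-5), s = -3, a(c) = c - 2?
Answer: 1917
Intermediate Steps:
a(c) = -2 + c
r(Q) = -7*Q (r(Q) = Q*(-2 - 5) = Q*(-7) = -7*Q)
12*158 + r(s) = 12*158 - 7*(-3) = 1896 + 21 = 1917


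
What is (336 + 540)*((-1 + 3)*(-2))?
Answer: -3504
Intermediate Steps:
(336 + 540)*((-1 + 3)*(-2)) = 876*(2*(-2)) = 876*(-4) = -3504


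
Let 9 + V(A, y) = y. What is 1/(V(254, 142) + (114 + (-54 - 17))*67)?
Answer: 1/3014 ≈ 0.00033179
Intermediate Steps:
V(A, y) = -9 + y
1/(V(254, 142) + (114 + (-54 - 17))*67) = 1/((-9 + 142) + (114 + (-54 - 17))*67) = 1/(133 + (114 - 71)*67) = 1/(133 + 43*67) = 1/(133 + 2881) = 1/3014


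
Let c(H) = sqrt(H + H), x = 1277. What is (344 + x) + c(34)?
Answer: 1621 + 2*sqrt(17) ≈ 1629.2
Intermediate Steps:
c(H) = sqrt(2)*sqrt(H) (c(H) = sqrt(2*H) = sqrt(2)*sqrt(H))
(344 + x) + c(34) = (344 + 1277) + sqrt(2)*sqrt(34) = 1621 + 2*sqrt(17)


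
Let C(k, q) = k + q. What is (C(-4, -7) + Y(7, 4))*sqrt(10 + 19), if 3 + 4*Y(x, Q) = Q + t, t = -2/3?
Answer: -131*sqrt(29)/12 ≈ -58.788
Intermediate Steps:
t = -2/3 (t = -2*1/3 = -2/3 ≈ -0.66667)
Y(x, Q) = -11/12 + Q/4 (Y(x, Q) = -3/4 + (Q - 2/3)/4 = -3/4 + (-2/3 + Q)/4 = -3/4 + (-1/6 + Q/4) = -11/12 + Q/4)
(C(-4, -7) + Y(7, 4))*sqrt(10 + 19) = ((-4 - 7) + (-11/12 + (1/4)*4))*sqrt(10 + 19) = (-11 + (-11/12 + 1))*sqrt(29) = (-11 + 1/12)*sqrt(29) = -131*sqrt(29)/12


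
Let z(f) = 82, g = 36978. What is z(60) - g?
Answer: -36896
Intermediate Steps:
z(60) - g = 82 - 1*36978 = 82 - 36978 = -36896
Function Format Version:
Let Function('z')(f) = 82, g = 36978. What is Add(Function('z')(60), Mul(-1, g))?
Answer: -36896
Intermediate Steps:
Add(Function('z')(60), Mul(-1, g)) = Add(82, Mul(-1, 36978)) = Add(82, -36978) = -36896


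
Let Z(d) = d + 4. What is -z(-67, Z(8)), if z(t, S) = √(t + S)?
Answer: -I*√55 ≈ -7.4162*I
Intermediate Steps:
Z(d) = 4 + d
z(t, S) = √(S + t)
-z(-67, Z(8)) = -√((4 + 8) - 67) = -√(12 - 67) = -√(-55) = -I*√55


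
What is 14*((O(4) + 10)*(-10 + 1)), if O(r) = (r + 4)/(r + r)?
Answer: -1386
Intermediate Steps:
O(r) = (4 + r)/(2*r) (O(r) = (4 + r)/((2*r)) = (4 + r)*(1/(2*r)) = (4 + r)/(2*r))
14*((O(4) + 10)*(-10 + 1)) = 14*(((½)*(4 + 4)/4 + 10)*(-10 + 1)) = 14*(((½)*(¼)*8 + 10)*(-9)) = 14*((1 + 10)*(-9)) = 14*(11*(-9)) = 14*(-99) = -1386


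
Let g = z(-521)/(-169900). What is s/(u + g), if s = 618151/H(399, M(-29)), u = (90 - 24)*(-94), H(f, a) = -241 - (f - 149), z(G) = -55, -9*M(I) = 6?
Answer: 21004770980/103508647319 ≈ 0.20293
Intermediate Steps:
M(I) = -⅔ (M(I) = -⅑*6 = -⅔)
H(f, a) = -92 - f (H(f, a) = -241 - (-149 + f) = -241 + (149 - f) = -92 - f)
u = -6204 (u = 66*(-94) = -6204)
g = 11/33980 (g = -55/(-169900) = -55*(-1/169900) = 11/33980 ≈ 0.00032372)
s = -618151/491 (s = 618151/(-92 - 1*399) = 618151/(-92 - 399) = 618151/(-491) = 618151*(-1/491) = -618151/491 ≈ -1259.0)
s/(u + g) = -618151/(491*(-6204 + 11/33980)) = -618151/(491*(-210811909/33980)) = -618151/491*(-33980/210811909) = 21004770980/103508647319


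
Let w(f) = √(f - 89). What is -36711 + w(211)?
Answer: -36711 + √122 ≈ -36700.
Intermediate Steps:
w(f) = √(-89 + f)
-36711 + w(211) = -36711 + √(-89 + 211) = -36711 + √122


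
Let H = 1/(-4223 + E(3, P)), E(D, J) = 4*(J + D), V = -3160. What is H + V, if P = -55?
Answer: -14001961/4431 ≈ -3160.0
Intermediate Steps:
E(D, J) = 4*D + 4*J (E(D, J) = 4*(D + J) = 4*D + 4*J)
H = -1/4431 (H = 1/(-4223 + (4*3 + 4*(-55))) = 1/(-4223 + (12 - 220)) = 1/(-4223 - 208) = 1/(-4431) = -1/4431 ≈ -0.00022568)
H + V = -1/4431 - 3160 = -14001961/4431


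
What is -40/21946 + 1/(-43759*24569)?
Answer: -21502308393/11797235479483 ≈ -0.0018227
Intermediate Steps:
-40/21946 + 1/(-43759*24569) = -40*1/21946 - 1/43759*1/24569 = -20/10973 - 1/1075114871 = -21502308393/11797235479483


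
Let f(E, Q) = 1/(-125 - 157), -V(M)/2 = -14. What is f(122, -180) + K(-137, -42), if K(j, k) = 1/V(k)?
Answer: 127/3948 ≈ 0.032168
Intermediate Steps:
V(M) = 28 (V(M) = -2*(-14) = 28)
f(E, Q) = -1/282 (f(E, Q) = 1/(-282) = -1/282)
K(j, k) = 1/28
f(122, -180) + K(-137, -42) = -1/282 + 1/28 = 127/3948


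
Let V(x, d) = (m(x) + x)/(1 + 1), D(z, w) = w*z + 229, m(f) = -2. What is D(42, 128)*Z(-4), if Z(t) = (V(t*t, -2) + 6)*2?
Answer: 145730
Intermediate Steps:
D(z, w) = 229 + w*z
V(x, d) = -1 + x/2 (V(x, d) = (-2 + x)/(1 + 1) = (-2 + x)/2 = (-2 + x)*(1/2) = -1 + x/2)
Z(t) = 10 + t**2 (Z(t) = ((-1 + (t*t)/2) + 6)*2 = ((-1 + t**2/2) + 6)*2 = (5 + t**2/2)*2 = 10 + t**2)
D(42, 128)*Z(-4) = (229 + 128*42)*(10 + (-4)**2) = (229 + 5376)*(10 + 16) = 5605*26 = 145730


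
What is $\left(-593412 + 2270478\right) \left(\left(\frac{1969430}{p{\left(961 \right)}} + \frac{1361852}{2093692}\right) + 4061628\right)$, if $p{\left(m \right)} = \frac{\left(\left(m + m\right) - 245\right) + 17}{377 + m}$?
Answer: $\frac{4176422285540551619574}{443339281} \approx 9.4204 \cdot 10^{12}$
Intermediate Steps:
$p{\left(m \right)} = \frac{-228 + 2 m}{377 + m}$ ($p{\left(m \right)} = \frac{\left(2 m - 245\right) + 17}{377 + m} = \frac{\left(-245 + 2 m\right) + 17}{377 + m} = \frac{-228 + 2 m}{377 + m}$)
$\left(-593412 + 2270478\right) \left(\left(\frac{1969430}{p{\left(961 \right)}} + \frac{1361852}{2093692}\right) + 4061628\right) = \left(-593412 + 2270478\right) \left(\left(\frac{1969430}{2 \frac{1}{377 + 961} \left(-114 + 961\right)} + \frac{1361852}{2093692}\right) + 4061628\right) = 1677066 \left(\left(\frac{1969430}{2 \cdot \frac{1}{1338} \cdot 847} + 1361852 \cdot \frac{1}{2093692}\right) + 4061628\right) = 1677066 \left(\left(\frac{1969430}{2 \cdot \frac{1}{1338} \cdot 847} + \frac{340463}{523423}\right) + 4061628\right) = 1677066 \left(\left(\frac{1969430}{\frac{847}{669}} + \frac{340463}{523423}\right) + 4061628\right) = 1677066 \left(\left(1969430 \cdot \frac{669}{847} + \frac{340463}{523423}\right) + 4061628\right) = 1677066 \left(\left(\frac{1317548670}{847} + \frac{340463}{523423}\right) + 4061628\right) = 1677066 \left(\frac{689635565869571}{443339281} + 4061628\right) = 1677066 \cdot \frac{2490314803079039}{443339281} = \frac{4176422285540551619574}{443339281}$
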